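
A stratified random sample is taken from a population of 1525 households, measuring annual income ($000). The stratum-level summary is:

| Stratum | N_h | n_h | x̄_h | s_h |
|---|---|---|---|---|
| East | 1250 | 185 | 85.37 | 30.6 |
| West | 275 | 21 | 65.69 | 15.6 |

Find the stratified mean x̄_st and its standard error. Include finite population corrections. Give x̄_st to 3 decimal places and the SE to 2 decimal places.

x̄_st = Σ W_h x̄_h = (1250·85.37 + 275·65.69)/1525 = 81.82115
V̂(x̄_st) = Σ W_h² (1 − n_h/N_h) s_h²/n_h, with W_h = N_h/N and N = 1525:
  stratum East: (1250/1525)²·(1 − 185/1250)·30.6²/185 = 2.89728
  stratum West: (275/1525)²·(1 − 21/275)·15.6²/21 = 0.348062
V̂(x̄_st) = 3.24535
SE(x̄_st) = √3.24535 = 1.80148

x̄_st ≈ 81.821, SE ≈ 1.80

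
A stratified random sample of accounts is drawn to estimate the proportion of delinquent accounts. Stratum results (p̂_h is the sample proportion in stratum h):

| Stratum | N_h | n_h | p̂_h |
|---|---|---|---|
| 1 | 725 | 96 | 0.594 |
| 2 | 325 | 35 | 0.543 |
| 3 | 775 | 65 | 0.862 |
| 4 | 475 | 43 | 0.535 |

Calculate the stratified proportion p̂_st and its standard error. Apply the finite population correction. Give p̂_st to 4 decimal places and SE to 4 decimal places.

p̂_st ≈ 0.6649, SE ≈ 0.0278

N = 2300; stratum weights W_h = N_h/N.
p̂_st = Σ W_h p̂_h = (725·0.594 + 325·0.543 + 775·0.862 + 475·0.535)/2300 = 0.66491
V̂(p̂_st) = Σ W_h² (1 − n_h/N_h) p̂_h(1−p̂_h)/(n_h−1):
  stratum 1: (725/2300)²·(1 − 96/725)·0.594·0.406/95 = 0.000218838
  stratum 2: (325/2300)²·(1 − 35/325)·0.543·0.457/34 = 0.000130036
  stratum 3: (775/2300)²·(1 − 65/775)·0.862·0.138/64 = 0.000193335
  stratum 4: (475/2300)²·(1 − 43/475)·0.535·0.465/42 = 0.000229762
V̂(p̂_st) = 0.000771971; SE = √V̂ = 0.0277844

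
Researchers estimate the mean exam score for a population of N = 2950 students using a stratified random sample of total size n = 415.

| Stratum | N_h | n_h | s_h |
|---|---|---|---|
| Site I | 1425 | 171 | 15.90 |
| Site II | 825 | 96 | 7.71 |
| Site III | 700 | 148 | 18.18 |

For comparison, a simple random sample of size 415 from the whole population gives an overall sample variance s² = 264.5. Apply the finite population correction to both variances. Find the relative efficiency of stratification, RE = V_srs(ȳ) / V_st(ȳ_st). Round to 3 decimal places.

RE ≈ 1.229

V̂(ȳ_st) = Σ W_h² (1 − n_h/N_h) s_h²/n_h, with W_h = N_h/N and N = 2950:
  stratum Site I: (1425/2950)²·(1 − 171/1425)·15.90²/171 = 0.303575
  stratum Site II: (825/2950)²·(1 − 96/825)·7.71²/96 = 0.0427932
  stratum Site III: (700/2950)²·(1 − 148/700)·18.18²/148 = 0.099156
V_st = 0.445525
V_srs = (1 − 415/2950)·264.5/415 = 0.547688
Relative efficiency = V_srs / V_st = 0.547688/0.445525 = 1.2293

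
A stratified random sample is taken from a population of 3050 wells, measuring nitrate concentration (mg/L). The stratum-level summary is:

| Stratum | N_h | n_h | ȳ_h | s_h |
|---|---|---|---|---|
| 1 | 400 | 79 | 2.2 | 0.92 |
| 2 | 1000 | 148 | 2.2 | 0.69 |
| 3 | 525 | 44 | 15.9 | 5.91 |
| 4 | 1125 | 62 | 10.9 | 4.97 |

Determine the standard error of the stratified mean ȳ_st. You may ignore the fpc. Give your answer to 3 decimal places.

V̂(ȳ_st) = Σ W_h² s_h²/n_h, with W_h = N_h/N and N = 3050:
  stratum 1: (400/3050)²·0.92²/79 = 0.000184276
  stratum 2: (1000/3050)²·0.69²/148 = 0.000345809
  stratum 3: (525/3050)²·5.91²/44 = 0.0235202
  stratum 4: (1125/3050)²·4.97²/62 = 0.0542034
V̂(ȳ_st) = 0.0782537
SE(ȳ_st) = √0.0782537 = 0.279739

SE(ȳ_st) ≈ 0.280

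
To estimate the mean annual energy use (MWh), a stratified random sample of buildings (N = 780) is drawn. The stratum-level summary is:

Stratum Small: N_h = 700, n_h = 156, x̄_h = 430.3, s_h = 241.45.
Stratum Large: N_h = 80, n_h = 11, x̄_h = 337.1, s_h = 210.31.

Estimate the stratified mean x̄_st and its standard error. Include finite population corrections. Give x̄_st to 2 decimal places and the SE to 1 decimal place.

x̄_st ≈ 420.74, SE ≈ 16.4

x̄_st = Σ W_h x̄_h = (700·430.3 + 80·337.1)/780 = 420.74103
V̂(x̄_st) = Σ W_h² (1 − n_h/N_h) s_h²/n_h, with W_h = N_h/N and N = 780:
  stratum Small: (700/780)²·(1 − 156/700)·241.45²/156 = 233.904
  stratum Large: (80/780)²·(1 − 11/80)·210.31²/11 = 36.4819
V̂(x̄_st) = 270.386
SE(x̄_st) = √270.386 = 16.4434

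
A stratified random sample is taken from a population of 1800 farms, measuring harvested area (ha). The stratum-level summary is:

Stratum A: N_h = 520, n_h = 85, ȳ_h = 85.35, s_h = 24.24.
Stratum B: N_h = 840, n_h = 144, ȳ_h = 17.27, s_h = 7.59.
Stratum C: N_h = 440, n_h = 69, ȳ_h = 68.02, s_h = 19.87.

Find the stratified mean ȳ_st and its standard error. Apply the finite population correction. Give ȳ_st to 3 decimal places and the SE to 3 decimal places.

ȳ_st = Σ W_h ȳ_h = (520·85.35 + 840·17.27 + 440·68.02)/1800 = 49.34311
V̂(ȳ_st) = Σ W_h² (1 − n_h/N_h) s_h²/n_h, with W_h = N_h/N and N = 1800:
  stratum A: (520/1800)²·(1 − 85/520)·24.24²/85 = 0.482607
  stratum B: (840/1800)²·(1 − 144/840)·7.59²/144 = 0.0721879
  stratum C: (440/1800)²·(1 − 69/440)·19.87²/69 = 0.288289
V̂(ȳ_st) = 0.843084
SE(ȳ_st) = √0.843084 = 0.918196

ȳ_st ≈ 49.343, SE ≈ 0.918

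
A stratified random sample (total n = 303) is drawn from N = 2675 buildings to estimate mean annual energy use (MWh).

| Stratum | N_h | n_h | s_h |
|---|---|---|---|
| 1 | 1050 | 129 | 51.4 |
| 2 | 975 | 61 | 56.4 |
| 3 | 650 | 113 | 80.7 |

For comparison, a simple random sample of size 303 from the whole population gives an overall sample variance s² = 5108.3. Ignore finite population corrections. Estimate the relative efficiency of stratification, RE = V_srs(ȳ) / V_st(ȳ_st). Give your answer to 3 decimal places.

RE ≈ 1.250

V̂(ȳ_st) = Σ W_h² s_h²/n_h, with W_h = N_h/N and N = 2675:
  stratum 1: (1050/2675)²·51.4²/129 = 3.1555
  stratum 2: (975/2675)²·56.4²/61 = 6.92772
  stratum 3: (650/2675)²·80.7²/113 = 3.40289
V_st = 13.4861
V_srs = s²/n = 5108.3/303 = 16.8591
Relative efficiency = V_srs / V_st = 16.8591/13.4861 = 1.2501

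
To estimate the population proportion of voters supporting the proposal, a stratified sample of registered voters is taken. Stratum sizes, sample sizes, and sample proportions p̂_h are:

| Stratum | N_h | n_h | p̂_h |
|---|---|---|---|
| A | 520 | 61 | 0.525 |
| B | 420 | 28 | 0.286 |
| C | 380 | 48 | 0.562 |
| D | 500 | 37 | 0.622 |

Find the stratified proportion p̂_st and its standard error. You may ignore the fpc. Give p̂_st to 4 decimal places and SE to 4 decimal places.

p̂_st ≈ 0.5042, SE ≈ 0.0383

N = 1820; stratum weights W_h = N_h/N.
p̂_st = Σ W_h p̂_h = (520·0.525 + 420·0.286 + 380·0.562 + 500·0.622)/1820 = 0.50422
V̂(p̂_st) = Σ W_h² p̂_h(1−p̂_h)/(n_h−1):
  stratum A: (520/1820)²·0.525·0.475/60 = 0.000339286
  stratum B: (420/1820)²·0.286·0.714/27 = 0.000402769
  stratum C: (380/1820)²·0.562·0.438/47 = 0.000228316
  stratum D: (500/1820)²·0.622·0.378/36 = 0.000492921
V̂(p̂_st) = 0.00146329; SE = √V̂ = 0.038253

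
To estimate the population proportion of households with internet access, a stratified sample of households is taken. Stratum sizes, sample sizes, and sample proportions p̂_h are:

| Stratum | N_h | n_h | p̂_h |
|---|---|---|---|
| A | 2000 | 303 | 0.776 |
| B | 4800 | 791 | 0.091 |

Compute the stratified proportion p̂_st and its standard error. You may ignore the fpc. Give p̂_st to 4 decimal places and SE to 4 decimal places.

p̂_st ≈ 0.2925, SE ≈ 0.0101

N = 6800; stratum weights W_h = N_h/N.
p̂_st = Σ W_h p̂_h = (2000·0.776 + 4800·0.091)/6800 = 0.29247
V̂(p̂_st) = Σ W_h² p̂_h(1−p̂_h)/(n_h−1):
  stratum A: (2000/6800)²·0.776·0.224/302 = 4.97903e-05
  stratum B: (4800/6800)²·0.091·0.909/790 = 5.21726e-05
V̂(p̂_st) = 0.000101963; SE = √V̂ = 0.0100977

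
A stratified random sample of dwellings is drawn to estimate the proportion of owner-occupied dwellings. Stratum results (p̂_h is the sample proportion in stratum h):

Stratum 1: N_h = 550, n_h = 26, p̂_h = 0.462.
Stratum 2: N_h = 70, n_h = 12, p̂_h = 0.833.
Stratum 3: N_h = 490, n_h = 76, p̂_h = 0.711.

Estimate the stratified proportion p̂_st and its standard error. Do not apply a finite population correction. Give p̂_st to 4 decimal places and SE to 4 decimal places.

N = 1110; stratum weights W_h = N_h/N.
p̂_st = Σ W_h p̂_h = (550·0.462 + 70·0.833 + 490·0.711)/1110 = 0.59532
V̂(p̂_st) = Σ W_h² p̂_h(1−p̂_h)/(n_h−1):
  stratum 1: (550/1110)²·0.462·0.538/25 = 0.00244098
  stratum 2: (70/1110)²·0.833·0.167/11 = 5.02943e-05
  stratum 3: (490/1110)²·0.711·0.289/75 = 0.000533891
V̂(p̂_st) = 0.00302516; SE = √V̂ = 0.0550015

p̂_st ≈ 0.5953, SE ≈ 0.0550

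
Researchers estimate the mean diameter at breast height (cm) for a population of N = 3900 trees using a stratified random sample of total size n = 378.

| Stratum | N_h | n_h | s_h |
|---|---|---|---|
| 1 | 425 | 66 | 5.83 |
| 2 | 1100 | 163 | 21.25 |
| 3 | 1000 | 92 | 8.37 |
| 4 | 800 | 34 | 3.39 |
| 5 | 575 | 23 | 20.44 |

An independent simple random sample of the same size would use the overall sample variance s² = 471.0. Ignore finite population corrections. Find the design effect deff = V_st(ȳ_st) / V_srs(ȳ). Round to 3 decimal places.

deff ≈ 0.550

V̂(ȳ_st) = Σ W_h² s_h²/n_h, with W_h = N_h/N and N = 3900:
  stratum 1: (425/3900)²·5.83²/66 = 0.00611564
  stratum 2: (1100/3900)²·21.25²/163 = 0.220387
  stratum 3: (1000/3900)²·8.37²/92 = 0.050065
  stratum 4: (800/3900)²·3.39²/34 = 0.0142223
  stratum 5: (575/3900)²·20.44²/23 = 0.394858
V_st = 0.685648
V_srs = s²/n = 471.0/378 = 1.24603
deff = V_st / V_srs = 0.685648/1.24603 = 0.5503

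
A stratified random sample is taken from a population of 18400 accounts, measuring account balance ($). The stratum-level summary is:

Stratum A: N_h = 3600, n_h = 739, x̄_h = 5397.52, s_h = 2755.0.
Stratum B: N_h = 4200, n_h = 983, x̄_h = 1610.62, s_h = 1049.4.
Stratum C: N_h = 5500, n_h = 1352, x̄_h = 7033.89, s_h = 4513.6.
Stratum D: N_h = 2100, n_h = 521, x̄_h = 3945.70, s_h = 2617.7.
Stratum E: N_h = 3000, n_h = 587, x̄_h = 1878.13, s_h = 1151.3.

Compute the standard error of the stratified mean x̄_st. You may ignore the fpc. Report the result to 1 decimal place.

V̂(x̄_st) = Σ W_h² s_h²/n_h, with W_h = N_h/N and N = 18400:
  stratum A: (3600/18400)²·2755.0²/739 = 393.159
  stratum B: (4200/18400)²·1049.4²/983 = 58.3702
  stratum C: (5500/18400)²·4513.6²/1352 = 1346.35
  stratum D: (2100/18400)²·2617.7²/521 = 171.319
  stratum E: (3000/18400)²·1151.3²/587 = 60.0269
V̂(x̄_st) = 2029.23
SE(x̄_st) = √2029.23 = 45.047

SE(x̄_st) ≈ 45.0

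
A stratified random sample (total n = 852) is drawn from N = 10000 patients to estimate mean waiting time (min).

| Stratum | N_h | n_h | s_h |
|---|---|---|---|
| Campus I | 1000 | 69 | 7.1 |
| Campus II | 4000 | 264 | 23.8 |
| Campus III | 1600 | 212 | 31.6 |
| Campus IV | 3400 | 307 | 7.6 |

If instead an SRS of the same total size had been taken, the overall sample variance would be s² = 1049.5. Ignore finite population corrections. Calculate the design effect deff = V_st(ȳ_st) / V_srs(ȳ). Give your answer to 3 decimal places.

V̂(ȳ_st) = Σ W_h² s_h²/n_h, with W_h = N_h/N and N = 10000:
  stratum Campus I: (1000/10000)²·7.1²/69 = 0.0073058
  stratum Campus II: (4000/10000)²·23.8²/264 = 0.343297
  stratum Campus III: (1600/10000)²·31.6²/212 = 0.120581
  stratum Campus IV: (3400/10000)²·7.6²/307 = 0.0217494
V_st = 0.492933
V_srs = s²/n = 1049.5/852 = 1.23181
deff = V_st / V_srs = 0.492933/1.23181 = 0.4002

deff ≈ 0.400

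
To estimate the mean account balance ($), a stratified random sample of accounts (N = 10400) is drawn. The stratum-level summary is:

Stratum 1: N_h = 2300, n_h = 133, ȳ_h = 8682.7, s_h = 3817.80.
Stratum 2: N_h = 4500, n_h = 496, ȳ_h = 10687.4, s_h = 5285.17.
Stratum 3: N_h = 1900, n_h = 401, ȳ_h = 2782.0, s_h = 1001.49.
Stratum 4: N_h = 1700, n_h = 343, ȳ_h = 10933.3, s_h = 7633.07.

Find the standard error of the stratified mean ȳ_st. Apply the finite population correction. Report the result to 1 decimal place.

SE(ȳ_st) ≈ 134.6

V̂(ȳ_st) = Σ W_h² (1 − n_h/N_h) s_h²/n_h, with W_h = N_h/N and N = 10400:
  stratum 1: (2300/10400)²·(1 − 133/2300)·3817.80²/133 = 5050.04
  stratum 2: (4500/10400)²·(1 − 496/4500)·5285.17²/496 = 9381.58
  stratum 3: (1900/10400)²·(1 − 401/1900)·1001.49²/401 = 65.8624
  stratum 4: (1700/10400)²·(1 − 343/1700)·7633.07²/343 = 3622.98
V̂(ȳ_st) = 18120.5
SE(ȳ_st) = √18120.5 = 134.612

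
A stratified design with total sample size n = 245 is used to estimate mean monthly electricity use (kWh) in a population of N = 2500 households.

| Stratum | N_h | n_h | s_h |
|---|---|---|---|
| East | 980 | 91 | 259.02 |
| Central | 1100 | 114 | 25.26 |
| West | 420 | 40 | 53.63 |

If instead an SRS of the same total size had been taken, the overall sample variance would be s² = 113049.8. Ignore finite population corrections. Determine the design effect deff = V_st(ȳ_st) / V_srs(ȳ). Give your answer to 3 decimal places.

deff ≈ 0.252

V̂(ȳ_st) = Σ W_h² s_h²/n_h, with W_h = N_h/N and N = 2500:
  stratum East: (980/2500)²·259.02²/91 = 113.292
  stratum Central: (1100/2500)²·25.26²/114 = 1.0836
  stratum West: (420/2500)²·53.63²/40 = 2.02943
V_st = 116.405
V_srs = s²/n = 113049.8/245 = 461.428
deff = V_st / V_srs = 116.405/461.428 = 0.2523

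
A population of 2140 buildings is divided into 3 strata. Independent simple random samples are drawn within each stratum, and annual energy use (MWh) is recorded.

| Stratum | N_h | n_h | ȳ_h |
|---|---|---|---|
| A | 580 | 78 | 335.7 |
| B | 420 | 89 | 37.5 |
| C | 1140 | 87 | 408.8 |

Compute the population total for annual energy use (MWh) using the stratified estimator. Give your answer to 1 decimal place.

τ̂_st = Σ N_h ȳ_h = 580·335.7 + 420·37.5 + 1140·408.8 = 676488.0

τ̂_st ≈ 676488.0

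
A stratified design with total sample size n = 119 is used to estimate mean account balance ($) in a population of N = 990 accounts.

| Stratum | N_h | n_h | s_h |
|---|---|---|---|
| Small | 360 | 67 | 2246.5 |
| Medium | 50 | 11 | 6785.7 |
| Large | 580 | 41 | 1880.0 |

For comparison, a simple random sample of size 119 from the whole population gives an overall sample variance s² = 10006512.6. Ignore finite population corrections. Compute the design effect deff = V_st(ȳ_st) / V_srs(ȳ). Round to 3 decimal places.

V̂(ȳ_st) = Σ W_h² s_h²/n_h, with W_h = N_h/N and N = 990:
  stratum Small: (360/990)²·2246.5²/67 = 9960.31
  stratum Medium: (50/990)²·6785.7²/11 = 10677.4
  stratum Large: (580/990)²·1880.0²/41 = 29588.1
V_st = 50225.8
V_srs = s²/n = 10006512.6/119 = 84088.3
deff = V_st / V_srs = 50225.8/84088.3 = 0.5973

deff ≈ 0.597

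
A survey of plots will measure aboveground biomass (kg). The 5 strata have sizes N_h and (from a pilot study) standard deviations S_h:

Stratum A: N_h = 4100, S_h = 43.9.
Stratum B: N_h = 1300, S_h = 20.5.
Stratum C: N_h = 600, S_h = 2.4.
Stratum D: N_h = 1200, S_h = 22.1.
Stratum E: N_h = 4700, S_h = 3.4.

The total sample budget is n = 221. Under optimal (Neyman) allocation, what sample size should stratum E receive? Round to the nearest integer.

14

Neyman allocation: n_h = n · N_h S_h / Σ N_i S_i, with n = 221.
  stratum A: N_h·S_h = 4100·43.9 = 179990.00
  stratum B: N_h·S_h = 1300·20.5 = 26650.00
  stratum C: N_h·S_h = 600·2.4 = 1440.00
  stratum D: N_h·S_h = 1200·22.1 = 26520.00
  stratum E: N_h·S_h = 4700·3.4 = 15980.00
Σ N_h S_h = 250580.00
n for stratum E = 221·15980.00/250580.00 = 14.094 → 14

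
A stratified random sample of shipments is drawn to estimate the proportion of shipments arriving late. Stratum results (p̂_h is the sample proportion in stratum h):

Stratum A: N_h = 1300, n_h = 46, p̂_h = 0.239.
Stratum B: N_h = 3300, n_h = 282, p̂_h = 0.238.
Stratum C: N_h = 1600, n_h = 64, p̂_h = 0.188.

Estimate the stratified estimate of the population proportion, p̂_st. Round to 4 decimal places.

p̂_st ≈ 0.2253

N = 6200; stratum weights W_h = N_h/N.
p̂_st = Σ W_h p̂_h = (1300·0.239 + 3300·0.238 + 1600·0.188)/6200 = 0.22531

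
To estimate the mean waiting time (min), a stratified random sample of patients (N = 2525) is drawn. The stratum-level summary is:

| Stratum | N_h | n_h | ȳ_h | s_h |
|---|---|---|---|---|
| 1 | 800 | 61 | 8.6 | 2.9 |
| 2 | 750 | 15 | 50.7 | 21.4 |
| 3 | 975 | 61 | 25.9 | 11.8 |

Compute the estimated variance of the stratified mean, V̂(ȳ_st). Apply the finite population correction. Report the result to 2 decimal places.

V̂(ȳ_st) ≈ 2.97

V̂(ȳ_st) = Σ W_h² (1 − n_h/N_h) s_h²/n_h, with W_h = N_h/N and N = 2525:
  stratum 1: (800/2525)²·(1 − 61/800)·2.9²/61 = 0.0127843
  stratum 2: (750/2525)²·(1 − 15/750)·21.4²/15 = 2.63975
  stratum 3: (975/2525)²·(1 − 61/975)·11.8²/61 = 0.319053
V̂(ȳ_st) = 2.97158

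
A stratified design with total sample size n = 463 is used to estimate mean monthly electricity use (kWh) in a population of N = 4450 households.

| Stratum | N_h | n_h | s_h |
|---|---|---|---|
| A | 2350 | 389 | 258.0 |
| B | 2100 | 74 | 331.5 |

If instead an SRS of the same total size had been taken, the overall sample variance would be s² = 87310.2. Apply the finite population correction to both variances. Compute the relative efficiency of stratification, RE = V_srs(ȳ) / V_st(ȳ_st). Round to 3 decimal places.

RE ≈ 0.471

V̂(ȳ_st) = Σ W_h² (1 − n_h/N_h) s_h²/n_h, with W_h = N_h/N and N = 4450:
  stratum A: (2350/4450)²·(1 − 389/2350)·258.0²/389 = 39.8213
  stratum B: (2100/4450)²·(1 − 74/2100)·331.5²/74 = 319.061
V_st = 358.883
V_srs = (1 − 463/4450)·87310.2/463 = 168.955
Relative efficiency = V_srs / V_st = 168.955/358.883 = 0.4708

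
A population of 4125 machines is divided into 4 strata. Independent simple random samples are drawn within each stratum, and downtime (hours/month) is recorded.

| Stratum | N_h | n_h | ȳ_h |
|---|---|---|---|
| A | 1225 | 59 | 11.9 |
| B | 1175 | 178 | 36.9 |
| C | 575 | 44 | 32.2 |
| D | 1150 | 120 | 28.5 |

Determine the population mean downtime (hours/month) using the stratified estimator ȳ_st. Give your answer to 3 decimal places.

N = Σ N_h = 4125. Stratum weights W_h = N_h/N.
ȳ_st = (1225·11.9 + 1175·36.9 + 575·32.2 + 1150·28.5) / 4125 = 26.47879

ȳ_st ≈ 26.479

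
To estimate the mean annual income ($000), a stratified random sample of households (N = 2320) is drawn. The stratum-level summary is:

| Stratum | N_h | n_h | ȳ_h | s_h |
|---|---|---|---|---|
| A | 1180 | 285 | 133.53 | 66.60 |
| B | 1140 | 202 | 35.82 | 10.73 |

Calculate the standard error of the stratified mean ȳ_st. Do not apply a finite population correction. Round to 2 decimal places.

V̂(ȳ_st) = Σ W_h² s_h²/n_h, with W_h = N_h/N and N = 2320:
  stratum A: (1180/2320)²·66.60²/285 = 4.02617
  stratum B: (1140/2320)²·10.73²/202 = 0.13762
V̂(ȳ_st) = 4.16379
SE(ȳ_st) = √4.16379 = 2.04054

SE(ȳ_st) ≈ 2.04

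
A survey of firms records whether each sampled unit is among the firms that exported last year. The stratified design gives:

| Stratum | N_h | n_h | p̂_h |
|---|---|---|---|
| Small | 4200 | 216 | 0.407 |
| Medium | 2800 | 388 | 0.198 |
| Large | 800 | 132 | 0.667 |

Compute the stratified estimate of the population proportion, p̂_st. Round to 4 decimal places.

p̂_st ≈ 0.3586

N = 7800; stratum weights W_h = N_h/N.
p̂_st = Σ W_h p̂_h = (4200·0.407 + 2800·0.198 + 800·0.667)/7800 = 0.35864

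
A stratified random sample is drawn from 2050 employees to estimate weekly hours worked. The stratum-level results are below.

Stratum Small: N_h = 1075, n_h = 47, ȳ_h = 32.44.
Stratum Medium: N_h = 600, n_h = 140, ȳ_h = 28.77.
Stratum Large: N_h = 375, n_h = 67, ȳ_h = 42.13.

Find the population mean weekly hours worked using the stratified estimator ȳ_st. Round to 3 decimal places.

ȳ_st ≈ 33.138

N = Σ N_h = 2050. Stratum weights W_h = N_h/N.
ȳ_st = (1075·32.44 + 600·28.77 + 375·42.13) / 2050 = 33.13841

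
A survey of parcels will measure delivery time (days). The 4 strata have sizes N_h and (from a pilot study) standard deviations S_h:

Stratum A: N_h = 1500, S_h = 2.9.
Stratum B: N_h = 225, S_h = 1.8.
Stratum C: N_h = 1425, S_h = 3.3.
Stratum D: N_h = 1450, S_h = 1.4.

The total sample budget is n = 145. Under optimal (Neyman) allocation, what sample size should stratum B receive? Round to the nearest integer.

Neyman allocation: n_h = n · N_h S_h / Σ N_i S_i, with n = 145.
  stratum A: N_h·S_h = 1500·2.9 = 4350.00
  stratum B: N_h·S_h = 225·1.8 = 405.00
  stratum C: N_h·S_h = 1425·3.3 = 4702.50
  stratum D: N_h·S_h = 1450·1.4 = 2030.00
Σ N_h S_h = 11487.50
n for stratum B = 145·405.00/11487.50 = 5.112 → 5

5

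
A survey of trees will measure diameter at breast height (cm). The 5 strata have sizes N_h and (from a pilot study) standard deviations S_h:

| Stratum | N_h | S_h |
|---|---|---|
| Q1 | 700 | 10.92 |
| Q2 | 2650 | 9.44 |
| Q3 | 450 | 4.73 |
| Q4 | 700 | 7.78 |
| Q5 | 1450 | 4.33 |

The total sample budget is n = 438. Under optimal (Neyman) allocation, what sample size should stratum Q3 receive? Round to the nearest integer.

Neyman allocation: n_h = n · N_h S_h / Σ N_i S_i, with n = 438.
  stratum Q1: N_h·S_h = 700·10.92 = 7644.00
  stratum Q2: N_h·S_h = 2650·9.44 = 25016.00
  stratum Q3: N_h·S_h = 450·4.73 = 2128.50
  stratum Q4: N_h·S_h = 700·7.78 = 5446.00
  stratum Q5: N_h·S_h = 1450·4.33 = 6278.50
Σ N_h S_h = 46513.00
n for stratum Q3 = 438·2128.50/46513.00 = 20.043 → 20

20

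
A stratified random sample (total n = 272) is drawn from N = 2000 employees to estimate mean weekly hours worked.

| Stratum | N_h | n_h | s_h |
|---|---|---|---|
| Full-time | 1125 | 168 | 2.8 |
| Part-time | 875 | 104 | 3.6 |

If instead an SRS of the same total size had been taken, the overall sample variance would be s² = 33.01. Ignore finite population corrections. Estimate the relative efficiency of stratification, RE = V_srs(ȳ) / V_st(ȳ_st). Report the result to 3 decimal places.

RE ≈ 3.143

V̂(ȳ_st) = Σ W_h² s_h²/n_h, with W_h = N_h/N and N = 2000:
  stratum Full-time: (1125/2000)²·2.8²/168 = 0.0147656
  stratum Part-time: (875/2000)²·3.6²/104 = 0.0238522
V_st = 0.0386178
V_srs = s²/n = 33.01/272 = 0.12136
Relative efficiency = V_srs / V_st = 0.12136/0.0386178 = 3.1426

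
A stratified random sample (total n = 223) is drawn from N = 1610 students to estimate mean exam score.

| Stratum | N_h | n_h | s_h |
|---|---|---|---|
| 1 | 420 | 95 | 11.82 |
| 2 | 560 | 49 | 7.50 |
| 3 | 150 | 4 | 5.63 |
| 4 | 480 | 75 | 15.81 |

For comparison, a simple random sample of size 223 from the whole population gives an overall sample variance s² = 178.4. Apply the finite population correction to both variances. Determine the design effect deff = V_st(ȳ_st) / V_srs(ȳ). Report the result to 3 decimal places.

V̂(ȳ_st) = Σ W_h² (1 − n_h/N_h) s_h²/n_h, with W_h = N_h/N and N = 1610:
  stratum 1: (420/1610)²·(1 − 95/420)·11.82²/95 = 0.0774448
  stratum 2: (560/1610)²·(1 − 49/560)·7.50²/49 = 0.126731
  stratum 3: (150/1610)²·(1 − 4/150)·5.63²/4 = 0.0669498
  stratum 4: (480/1610)²·(1 − 75/480)·15.81²/75 = 0.249946
V_st = 0.521072
V_srs = (1 − 223/1610)·178.4/223 = 0.689193
deff = V_st / V_srs = 0.521072/0.689193 = 0.7561

deff ≈ 0.756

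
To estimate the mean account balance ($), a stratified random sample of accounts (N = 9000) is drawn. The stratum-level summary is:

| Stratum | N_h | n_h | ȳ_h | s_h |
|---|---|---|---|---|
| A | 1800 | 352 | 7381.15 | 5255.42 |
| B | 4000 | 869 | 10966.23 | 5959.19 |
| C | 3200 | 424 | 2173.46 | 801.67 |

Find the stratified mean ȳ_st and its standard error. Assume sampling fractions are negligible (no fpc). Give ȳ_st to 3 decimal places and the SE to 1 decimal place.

ȳ_st ≈ 7122.896, SE ≈ 106.8

ȳ_st = Σ W_h ȳ_h = (1800·7381.15 + 4000·10966.23 + 3200·2173.46)/9000 = 7122.89578
V̂(ȳ_st) = Σ W_h² s_h²/n_h, with W_h = N_h/N and N = 9000:
  stratum A: (1800/9000)²·5255.42²/352 = 3138.57
  stratum B: (4000/9000)²·5959.19²/869 = 8072.16
  stratum C: (3200/9000)²·801.67²/424 = 191.62
V̂(ȳ_st) = 11402.4
SE(ȳ_st) = √11402.4 = 106.782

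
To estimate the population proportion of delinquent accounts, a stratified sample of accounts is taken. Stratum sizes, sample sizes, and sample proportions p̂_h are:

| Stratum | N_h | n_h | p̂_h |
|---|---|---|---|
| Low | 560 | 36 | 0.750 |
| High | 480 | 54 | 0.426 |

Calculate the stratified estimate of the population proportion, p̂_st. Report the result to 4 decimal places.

p̂_st ≈ 0.6005

N = 1040; stratum weights W_h = N_h/N.
p̂_st = Σ W_h p̂_h = (560·0.750 + 480·0.426)/1040 = 0.60046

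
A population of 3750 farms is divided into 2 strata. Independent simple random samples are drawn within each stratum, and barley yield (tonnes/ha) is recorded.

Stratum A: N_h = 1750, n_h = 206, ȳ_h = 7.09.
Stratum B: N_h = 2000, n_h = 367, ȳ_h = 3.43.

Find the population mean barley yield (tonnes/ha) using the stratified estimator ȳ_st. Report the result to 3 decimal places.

ȳ_st ≈ 5.138

N = Σ N_h = 3750. Stratum weights W_h = N_h/N.
ȳ_st = (1750·7.09 + 2000·3.43) / 3750 = 5.13800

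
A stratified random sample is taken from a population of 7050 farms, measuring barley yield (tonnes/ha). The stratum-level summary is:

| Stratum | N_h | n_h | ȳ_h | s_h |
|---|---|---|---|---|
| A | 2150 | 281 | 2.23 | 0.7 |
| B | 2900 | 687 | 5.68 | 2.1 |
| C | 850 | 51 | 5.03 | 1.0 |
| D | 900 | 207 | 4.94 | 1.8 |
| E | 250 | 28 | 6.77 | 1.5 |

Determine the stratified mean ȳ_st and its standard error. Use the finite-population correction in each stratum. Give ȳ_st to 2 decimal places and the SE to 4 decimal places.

ȳ_st = Σ W_h ȳ_h = (2150·2.23 + 2900·5.68 + 850·5.03 + 900·4.94 + 250·6.77)/7050 = 4.49369
V̂(ȳ_st) = Σ W_h² (1 − n_h/N_h) s_h²/n_h, with W_h = N_h/N and N = 7050:
  stratum A: (2150/7050)²·(1 − 281/2150)·0.7²/281 = 0.000140981
  stratum B: (2900/7050)²·(1 − 687/2900)·2.1²/687 = 0.000828864
  stratum C: (850/7050)²·(1 − 51/850)·1.0²/51 = 0.000267928
  stratum D: (900/7050)²·(1 − 207/900)·1.8²/207 = 0.000196414
  stratum E: (250/7050)²·(1 − 28/250)·1.5²/28 = 8.97303e-05
V̂(ȳ_st) = 0.00152392
SE(ȳ_st) = √0.00152392 = 0.0390374

ȳ_st ≈ 4.49, SE ≈ 0.0390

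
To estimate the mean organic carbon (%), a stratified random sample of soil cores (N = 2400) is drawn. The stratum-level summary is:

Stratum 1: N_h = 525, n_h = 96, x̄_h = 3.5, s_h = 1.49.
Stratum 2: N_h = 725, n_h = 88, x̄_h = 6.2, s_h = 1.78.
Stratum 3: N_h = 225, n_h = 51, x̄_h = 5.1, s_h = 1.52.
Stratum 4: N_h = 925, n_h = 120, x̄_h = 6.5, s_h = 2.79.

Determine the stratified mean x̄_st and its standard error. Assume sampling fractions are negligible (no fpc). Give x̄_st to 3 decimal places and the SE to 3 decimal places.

x̄_st ≈ 5.622, SE ≈ 0.120

x̄_st = Σ W_h x̄_h = (525·3.5 + 725·6.2 + 225·5.1 + 925·6.5)/2400 = 5.62188
V̂(x̄_st) = Σ W_h² s_h²/n_h, with W_h = N_h/N and N = 2400:
  stratum 1: (525/2400)²·1.49²/96 = 0.00110662
  stratum 2: (725/2400)²·1.78²/88 = 0.00328557
  stratum 3: (225/2400)²·1.52²/51 = 0.000398162
  stratum 4: (925/2400)²·2.79²/120 = 0.00963581
V̂(x̄_st) = 0.0144262
SE(x̄_st) = √0.0144262 = 0.120109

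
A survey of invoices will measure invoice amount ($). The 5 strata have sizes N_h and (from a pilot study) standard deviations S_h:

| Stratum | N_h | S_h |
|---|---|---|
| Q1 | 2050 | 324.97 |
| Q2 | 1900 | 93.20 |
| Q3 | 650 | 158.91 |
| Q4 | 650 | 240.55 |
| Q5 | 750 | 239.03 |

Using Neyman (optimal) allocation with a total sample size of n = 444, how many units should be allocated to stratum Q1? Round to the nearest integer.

231

Neyman allocation: n_h = n · N_h S_h / Σ N_i S_i, with n = 444.
  stratum Q1: N_h·S_h = 2050·324.97 = 666188.50
  stratum Q2: N_h·S_h = 1900·93.20 = 177080.00
  stratum Q3: N_h·S_h = 650·158.91 = 103291.50
  stratum Q4: N_h·S_h = 650·240.55 = 156357.50
  stratum Q5: N_h·S_h = 750·239.03 = 179272.50
Σ N_h S_h = 1282190.00
n for stratum Q1 = 444·666188.50/1282190.00 = 230.689 → 231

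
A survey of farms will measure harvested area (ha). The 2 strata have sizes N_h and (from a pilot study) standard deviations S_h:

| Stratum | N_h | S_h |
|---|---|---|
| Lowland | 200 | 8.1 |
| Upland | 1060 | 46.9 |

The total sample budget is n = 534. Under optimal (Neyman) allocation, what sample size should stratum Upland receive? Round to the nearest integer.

Neyman allocation: n_h = n · N_h S_h / Σ N_i S_i, with n = 534.
  stratum Lowland: N_h·S_h = 200·8.1 = 1620.00
  stratum Upland: N_h·S_h = 1060·46.9 = 49714.00
Σ N_h S_h = 51334.00
n for stratum Upland = 534·49714.00/51334.00 = 517.148 → 517

517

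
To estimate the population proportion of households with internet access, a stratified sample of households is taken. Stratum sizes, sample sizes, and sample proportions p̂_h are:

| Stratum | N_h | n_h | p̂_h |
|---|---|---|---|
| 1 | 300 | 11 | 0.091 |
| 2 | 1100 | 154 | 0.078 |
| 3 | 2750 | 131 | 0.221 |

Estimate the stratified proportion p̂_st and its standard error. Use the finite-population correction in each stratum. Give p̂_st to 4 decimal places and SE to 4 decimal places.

p̂_st ≈ 0.1737, SE ≈ 0.0250

N = 4150; stratum weights W_h = N_h/N.
p̂_st = Σ W_h p̂_h = (300·0.091 + 1100·0.078 + 2750·0.221)/4150 = 0.17370
V̂(p̂_st) = Σ W_h² (1 − n_h/N_h) p̂_h(1−p̂_h)/(n_h−1):
  stratum 1: (300/4150)²·(1 − 11/300)·0.091·0.909/10 = 4.16417e-05
  stratum 2: (1100/4150)²·(1 − 154/1100)·0.078·0.922/153 = 2.84002e-05
  stratum 3: (2750/4150)²·(1 − 131/2750)·0.221·0.779/130 = 0.000553807
V̂(p̂_st) = 0.000623849; SE = √V̂ = 0.024977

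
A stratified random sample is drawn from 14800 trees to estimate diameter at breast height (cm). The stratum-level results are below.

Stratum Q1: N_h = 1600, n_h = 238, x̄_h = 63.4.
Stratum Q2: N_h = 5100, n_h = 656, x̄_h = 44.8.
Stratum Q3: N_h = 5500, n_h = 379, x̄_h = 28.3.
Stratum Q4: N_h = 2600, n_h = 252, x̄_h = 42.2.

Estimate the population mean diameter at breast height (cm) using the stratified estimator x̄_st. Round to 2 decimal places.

x̄_st ≈ 40.22

N = Σ N_h = 14800. Stratum weights W_h = N_h/N.
x̄_st = (1600·63.4 + 5100·44.8 + 5500·28.3 + 2600·42.2) / 14800 = 40.2223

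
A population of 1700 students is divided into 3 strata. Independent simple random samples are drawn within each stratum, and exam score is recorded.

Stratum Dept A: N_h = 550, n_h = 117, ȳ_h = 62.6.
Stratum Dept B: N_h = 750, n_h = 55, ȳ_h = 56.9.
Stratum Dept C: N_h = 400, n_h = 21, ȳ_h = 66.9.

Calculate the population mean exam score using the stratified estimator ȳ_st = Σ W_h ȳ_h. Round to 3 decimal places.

ȳ_st ≈ 61.097

N = Σ N_h = 1700. Stratum weights W_h = N_h/N.
ȳ_st = (550·62.6 + 750·56.9 + 400·66.9) / 1700 = 61.09706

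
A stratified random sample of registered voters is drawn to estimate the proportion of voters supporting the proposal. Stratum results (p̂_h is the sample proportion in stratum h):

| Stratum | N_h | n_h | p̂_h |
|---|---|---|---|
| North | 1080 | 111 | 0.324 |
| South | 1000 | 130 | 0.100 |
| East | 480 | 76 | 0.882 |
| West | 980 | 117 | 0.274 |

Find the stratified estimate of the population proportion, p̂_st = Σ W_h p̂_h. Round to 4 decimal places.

p̂_st ≈ 0.3225

N = 3540; stratum weights W_h = N_h/N.
p̂_st = Σ W_h p̂_h = (1080·0.324 + 1000·0.100 + 480·0.882 + 980·0.274)/3540 = 0.32254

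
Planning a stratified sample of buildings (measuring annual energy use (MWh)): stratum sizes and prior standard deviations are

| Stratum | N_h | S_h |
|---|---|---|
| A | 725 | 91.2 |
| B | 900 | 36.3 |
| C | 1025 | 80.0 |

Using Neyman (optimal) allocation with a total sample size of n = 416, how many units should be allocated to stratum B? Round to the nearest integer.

Neyman allocation: n_h = n · N_h S_h / Σ N_i S_i, with n = 416.
  stratum A: N_h·S_h = 725·91.2 = 66120.00
  stratum B: N_h·S_h = 900·36.3 = 32670.00
  stratum C: N_h·S_h = 1025·80.0 = 82000.00
Σ N_h S_h = 180790.00
n for stratum B = 416·32670.00/180790.00 = 75.174 → 75

75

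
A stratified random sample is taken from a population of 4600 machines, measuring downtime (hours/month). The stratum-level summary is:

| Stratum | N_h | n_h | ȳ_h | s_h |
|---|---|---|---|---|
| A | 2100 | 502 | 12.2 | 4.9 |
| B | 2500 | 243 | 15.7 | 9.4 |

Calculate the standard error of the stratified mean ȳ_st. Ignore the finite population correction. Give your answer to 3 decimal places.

SE(ȳ_st) ≈ 0.343

V̂(ȳ_st) = Σ W_h² s_h²/n_h, with W_h = N_h/N and N = 4600:
  stratum A: (2100/4600)²·4.9²/502 = 0.00996808
  stratum B: (2500/4600)²·9.4²/243 = 0.107402
V̂(ȳ_st) = 0.11737
SE(ȳ_st) = √0.11737 = 0.342594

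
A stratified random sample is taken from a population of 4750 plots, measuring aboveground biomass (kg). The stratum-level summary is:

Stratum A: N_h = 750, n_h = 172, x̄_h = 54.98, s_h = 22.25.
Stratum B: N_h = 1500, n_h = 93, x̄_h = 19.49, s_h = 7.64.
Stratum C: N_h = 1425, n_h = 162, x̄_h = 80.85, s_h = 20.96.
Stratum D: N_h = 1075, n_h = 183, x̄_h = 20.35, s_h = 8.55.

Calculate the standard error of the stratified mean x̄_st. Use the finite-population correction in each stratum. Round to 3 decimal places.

V̂(x̄_st) = Σ W_h² (1 − n_h/N_h) s_h²/n_h, with W_h = N_h/N and N = 4750:
  stratum A: (750/4750)²·(1 − 172/750)·22.25²/172 = 0.0553011
  stratum B: (1500/4750)²·(1 − 93/1500)·7.64²/93 = 0.0587086
  stratum C: (1425/4750)²·(1 − 162/1425)·20.96²/162 = 0.216321
  stratum D: (1075/4750)²·(1 − 183/1075)·8.55²/183 = 0.0169772
V̂(x̄_st) = 0.347308
SE(x̄_st) = √0.347308 = 0.589328

SE(x̄_st) ≈ 0.589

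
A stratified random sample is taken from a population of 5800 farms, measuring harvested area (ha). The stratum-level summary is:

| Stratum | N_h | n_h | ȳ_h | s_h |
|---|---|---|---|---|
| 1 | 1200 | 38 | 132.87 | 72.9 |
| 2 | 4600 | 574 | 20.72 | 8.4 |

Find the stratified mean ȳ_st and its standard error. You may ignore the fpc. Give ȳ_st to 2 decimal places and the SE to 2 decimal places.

ȳ_st = Σ W_h ȳ_h = (1200·132.87 + 4600·20.72)/5800 = 43.92345
V̂(ȳ_st) = Σ W_h² s_h²/n_h, with W_h = N_h/N and N = 5800:
  stratum 1: (1200/5800)²·72.9²/38 = 5.98657
  stratum 2: (4600/5800)²·8.4²/574 = 0.0773226
V̂(ȳ_st) = 6.06389
SE(ȳ_st) = √6.06389 = 2.4625

ȳ_st ≈ 43.92, SE ≈ 2.46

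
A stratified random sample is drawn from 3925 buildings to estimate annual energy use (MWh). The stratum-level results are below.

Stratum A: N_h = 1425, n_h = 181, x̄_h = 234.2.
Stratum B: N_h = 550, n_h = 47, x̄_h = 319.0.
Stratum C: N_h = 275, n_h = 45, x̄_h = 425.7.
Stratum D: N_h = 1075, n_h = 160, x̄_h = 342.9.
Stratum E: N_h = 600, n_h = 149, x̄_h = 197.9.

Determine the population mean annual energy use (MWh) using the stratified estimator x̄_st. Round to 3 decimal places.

x̄_st ≈ 283.722

N = Σ N_h = 3925. Stratum weights W_h = N_h/N.
x̄_st = (1425·234.2 + 550·319.0 + 275·425.7 + 1075·342.9 + 600·197.9) / 3925 = 283.72229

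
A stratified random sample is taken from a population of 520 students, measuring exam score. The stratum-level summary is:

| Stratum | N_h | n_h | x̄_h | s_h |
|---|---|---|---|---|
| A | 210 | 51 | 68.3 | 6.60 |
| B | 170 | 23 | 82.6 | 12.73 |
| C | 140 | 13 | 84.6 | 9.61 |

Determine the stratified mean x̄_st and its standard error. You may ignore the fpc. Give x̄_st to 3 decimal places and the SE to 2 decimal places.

x̄_st = Σ W_h x̄_h = (210·68.3 + 170·82.6 + 140·84.6)/520 = 77.36346
V̂(x̄_st) = Σ W_h² s_h²/n_h, with W_h = N_h/N and N = 520:
  stratum A: (210/520)²·6.60²/51 = 0.1393
  stratum B: (170/520)²·12.73²/23 = 0.753044
  stratum C: (140/520)²·9.61²/13 = 0.514935
V̂(x̄_st) = 1.40728
SE(x̄_st) = √1.40728 = 1.18629

x̄_st ≈ 77.363, SE ≈ 1.19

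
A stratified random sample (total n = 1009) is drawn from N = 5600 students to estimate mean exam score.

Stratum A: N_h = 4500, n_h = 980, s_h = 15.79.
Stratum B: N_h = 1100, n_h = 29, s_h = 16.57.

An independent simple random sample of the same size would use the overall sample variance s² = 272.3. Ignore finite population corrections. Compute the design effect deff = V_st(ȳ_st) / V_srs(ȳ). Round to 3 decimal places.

V̂(ȳ_st) = Σ W_h² s_h²/n_h, with W_h = N_h/N and N = 5600:
  stratum A: (4500/5600)²·15.79²/980 = 0.164281
  stratum B: (1100/5600)²·16.57²/29 = 0.365306
V_st = 0.529587
V_srs = s²/n = 272.3/1009 = 0.269871
deff = V_st / V_srs = 0.529587/0.269871 = 1.9624

deff ≈ 1.962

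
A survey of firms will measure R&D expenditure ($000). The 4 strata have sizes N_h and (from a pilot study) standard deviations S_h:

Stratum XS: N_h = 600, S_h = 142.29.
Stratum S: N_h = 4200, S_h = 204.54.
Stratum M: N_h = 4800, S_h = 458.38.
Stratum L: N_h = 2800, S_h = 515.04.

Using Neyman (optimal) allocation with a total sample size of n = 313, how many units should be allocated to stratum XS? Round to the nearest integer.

Neyman allocation: n_h = n · N_h S_h / Σ N_i S_i, with n = 313.
  stratum XS: N_h·S_h = 600·142.29 = 85374.00
  stratum S: N_h·S_h = 4200·204.54 = 859068.00
  stratum M: N_h·S_h = 4800·458.38 = 2200224.00
  stratum L: N_h·S_h = 2800·515.04 = 1442112.00
Σ N_h S_h = 4586778.00
n for stratum XS = 313·85374.00/4586778.00 = 5.826 → 6

6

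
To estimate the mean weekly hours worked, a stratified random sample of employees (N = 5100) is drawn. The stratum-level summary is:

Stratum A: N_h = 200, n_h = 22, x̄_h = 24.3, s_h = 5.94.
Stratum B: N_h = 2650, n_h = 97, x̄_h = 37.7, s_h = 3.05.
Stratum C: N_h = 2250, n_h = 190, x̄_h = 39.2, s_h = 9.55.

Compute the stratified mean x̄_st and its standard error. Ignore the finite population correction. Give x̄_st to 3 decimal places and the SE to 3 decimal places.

x̄_st ≈ 37.836, SE ≈ 0.349

x̄_st = Σ W_h x̄_h = (200·24.3 + 2650·37.7 + 2250·39.2)/5100 = 37.83627
V̂(x̄_st) = Σ W_h² s_h²/n_h, with W_h = N_h/N and N = 5100:
  stratum A: (200/5100)²·5.94²/22 = 0.00246644
  stratum B: (2650/5100)²·3.05²/97 = 0.0258928
  stratum C: (2250/5100)²·9.55²/190 = 0.0934282
V̂(x̄_st) = 0.121787
SE(x̄_st) = √0.121787 = 0.348981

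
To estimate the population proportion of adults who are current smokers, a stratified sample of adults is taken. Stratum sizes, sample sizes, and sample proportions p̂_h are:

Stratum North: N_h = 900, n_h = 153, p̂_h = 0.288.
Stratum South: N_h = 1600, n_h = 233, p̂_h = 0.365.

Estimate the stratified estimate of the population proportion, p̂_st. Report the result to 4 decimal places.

N = 2500; stratum weights W_h = N_h/N.
p̂_st = Σ W_h p̂_h = (900·0.288 + 1600·0.365)/2500 = 0.33728

p̂_st ≈ 0.3373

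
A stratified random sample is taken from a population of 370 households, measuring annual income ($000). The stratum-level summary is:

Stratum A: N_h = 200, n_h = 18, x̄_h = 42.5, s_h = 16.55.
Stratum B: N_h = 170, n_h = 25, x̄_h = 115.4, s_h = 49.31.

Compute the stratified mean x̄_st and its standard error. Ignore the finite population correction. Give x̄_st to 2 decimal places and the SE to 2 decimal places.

x̄_st = Σ W_h x̄_h = (200·42.5 + 170·115.4)/370 = 75.99459
V̂(x̄_st) = Σ W_h² s_h²/n_h, with W_h = N_h/N and N = 370:
  stratum A: (200/370)²·16.55²/18 = 4.44611
  stratum B: (170/370)²·49.31²/25 = 20.5317
V̂(x̄_st) = 24.9778
SE(x̄_st) = √24.9778 = 4.99778

x̄_st ≈ 75.99, SE ≈ 5.00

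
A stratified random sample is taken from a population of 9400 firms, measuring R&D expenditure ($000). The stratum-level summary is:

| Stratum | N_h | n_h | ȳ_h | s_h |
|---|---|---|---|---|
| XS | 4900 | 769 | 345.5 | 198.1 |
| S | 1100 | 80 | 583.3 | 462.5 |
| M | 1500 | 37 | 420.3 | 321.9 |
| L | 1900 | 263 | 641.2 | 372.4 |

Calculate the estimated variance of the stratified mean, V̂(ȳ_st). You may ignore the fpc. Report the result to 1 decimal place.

V̂(ȳ_st) ≈ 143.3

V̂(ȳ_st) = Σ W_h² s_h²/n_h, with W_h = N_h/N and N = 9400:
  stratum XS: (4900/9400)²·198.1²/769 = 13.8669
  stratum S: (1100/9400)²·462.5²/80 = 36.6153
  stratum M: (1500/9400)²·321.9²/37 = 71.3127
  stratum L: (1900/9400)²·372.4²/263 = 21.5434
V̂(ȳ_st) = 143.338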